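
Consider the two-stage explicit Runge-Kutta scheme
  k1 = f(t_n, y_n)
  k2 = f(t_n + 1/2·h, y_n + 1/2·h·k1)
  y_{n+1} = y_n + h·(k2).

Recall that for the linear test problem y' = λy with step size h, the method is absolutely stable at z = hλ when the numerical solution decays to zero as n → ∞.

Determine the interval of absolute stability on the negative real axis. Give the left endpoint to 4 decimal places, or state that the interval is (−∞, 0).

Set f=λy, z=hλ:
  k1=λy_n ⇒ h·k1=z·y_n;  k2=λ(1+1/2z)y_n ⇒ h·k2=z(1+1/2z)y_n
  y_{n+1}/y_n = 1 + z(1+1/2z) = 1 + z + 1/2z²
  R(z) = 1 + z + 1/2z².

Boundary: |R(x)|=1, x<0.
x=-0.94: |R|=0.5018
R=1: x+1/2x²=0 ⇒ x=−2=-2.0000; min R=1−1/(4·1/2)=0.5000>−1
Confirm numerically:
  x=-1.741: |R|=0.77454 <1
  x=-1.674: |R|=0.72714 <1
  x=-1.405: |R|=0.58201 <1
  x=-2.360: |R|=1.42480 >1
  x=-2.273: |R|=1.31026 >1
  x=-2.101: |R|=1.10610 >1
Interval (-2.0000, 0).

(-2.0000, 0).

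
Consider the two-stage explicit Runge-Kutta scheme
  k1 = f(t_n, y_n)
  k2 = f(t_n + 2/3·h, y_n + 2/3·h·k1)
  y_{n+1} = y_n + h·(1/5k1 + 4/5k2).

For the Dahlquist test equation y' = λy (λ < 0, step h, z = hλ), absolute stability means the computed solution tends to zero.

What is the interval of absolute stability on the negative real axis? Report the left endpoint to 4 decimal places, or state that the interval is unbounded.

Test eqn y'=λy, z=hλ:
  k1=λy_n ⇒ h·k1=z·y_n;  k2=λ(1+2/3z)y_n ⇒ h·k2=z(1+2/3z)y_n
  y_{n+1}/y_n = 1 + 1/5z + 4/5z(1+2/3z) = 1 + z + 8/15z²
  so R(z) = 1 + z + 8/15z².

Boundary: |R(x)|=1, x<0.
x=-0.87: |R|=0.5337
R=1: x+8/15x²=0 ⇒ x=−15/8=-1.8750; min R=1−1/(4·8/15)=0.5312>−1
Confirm numerically:
  x=-1.806: |R|=0.93354 <1
  x=-1.770: |R|=0.90088 <1
  x=-1.687: |R|=0.83085 <1
  x=-1.453: |R|=0.67298 <1
  x=-2.241: |R|=1.43744 >1
  x=-2.130: |R|=1.28968 >1
  x=-2.128: |R|=1.28714 >1
Interval (-1.8750, 0).

z∈(-1.8750,0).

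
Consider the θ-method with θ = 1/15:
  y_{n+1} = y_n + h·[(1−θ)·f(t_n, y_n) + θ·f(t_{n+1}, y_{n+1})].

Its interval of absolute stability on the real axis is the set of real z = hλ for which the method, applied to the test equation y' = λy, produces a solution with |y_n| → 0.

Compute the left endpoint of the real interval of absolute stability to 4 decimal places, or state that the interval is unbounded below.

Test eqn y'=λy, z=hλ:
  y_{n+1} = y_n + z·[14/15·y_n + 1/15·y_{n+1}] ⇒ (1 − 1/15z)y_{n+1} = (1 + 14/15z)y_n
  so R(z) = (1 + 14/15z)/(1 − 1/15z).

Solve |R(x)|<1 on ℝ⁻.
x=-0.39: |R|=0.6199
R=−1: 1+14/15x = −1+1/15x ⇒ -13/15x=2 ⇒ x=2/(-13/15)=-2.3077
Confirm numerically:
  x=-2.123: |R|=0.85978 <1
  x=-1.133: |R|=0.05343 <1
  x=-1.052: |R|=0.01694 <1
  x=-2.877: |R|=1.41400 >1
  x=-2.811: |R|=1.36736 >1
  x=-2.696: |R|=1.28526 >1
Stable set (-2.3077, 0).

z* = -2.3077.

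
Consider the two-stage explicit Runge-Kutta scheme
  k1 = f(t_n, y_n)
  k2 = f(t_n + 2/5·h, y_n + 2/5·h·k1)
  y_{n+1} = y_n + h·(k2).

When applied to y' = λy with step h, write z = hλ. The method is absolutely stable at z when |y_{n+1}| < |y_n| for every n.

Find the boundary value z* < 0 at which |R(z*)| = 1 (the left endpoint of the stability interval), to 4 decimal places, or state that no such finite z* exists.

z* = -2.5000.

Test eqn y'=λy, z=hλ:
  k1=λy_n ⇒ h·k1=z·y_n;  k2=λ(1+2/5z)y_n ⇒ h·k2=z(1+2/5z)y_n
  y_{n+1}/y_n = 1 + z(1+2/5z) = 1 + z + 2/5z²
  so R(z) = 1 + z + 2/5z².

Boundary: |R(x)|=1, x<0.
x=-1.61: |R|=0.4268
R=1: x+2/5x²=0 ⇒ x=−5/2=-2.5000; min R=1−1/(4·2/5)=0.3750>−1
Confirm numerically:
  x=-1.822: |R|=0.50587 <1
  x=-1.722: |R|=0.46411 <1
  x=-1.565: |R|=0.41469 <1
  x=-2.911: |R|=1.47857 >1
  x=-2.828: |R|=1.37103 >1
  x=-2.815: |R|=1.35469 >1
Interval (-2.5000, 0).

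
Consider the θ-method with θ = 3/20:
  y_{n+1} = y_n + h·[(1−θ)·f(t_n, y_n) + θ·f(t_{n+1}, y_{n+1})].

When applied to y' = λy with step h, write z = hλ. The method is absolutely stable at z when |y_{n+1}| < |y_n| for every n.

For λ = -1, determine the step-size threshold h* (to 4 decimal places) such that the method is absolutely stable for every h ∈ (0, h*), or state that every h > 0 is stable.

Test eqn y'=λy, z=hλ:
  y_{n+1} = y_n + z·[17/20·y_n + 3/20·y_{n+1}] ⇒ (1 − 3/20z)y_{n+1} = (1 + 17/20z)y_n
  Hence R(z) = (1 + 17/20z)/(1 − 3/20z).

Need |R(x)|<1, x<0.
x=-0.51: |R|=0.5262
R=−1: 1+17/20x = −1+3/20x ⇒ -7/10x=2 ⇒ x=2/(-7/10)=-2.8571
Confirm numerically:
  x=-2.019: |R|=0.54968 <1
  x=-2.013: |R|=0.54614 <1
  x=-1.785: |R|=0.40801 <1
  x=-1.500: |R|=0.22449 <1
  x=-3.365: |R|=1.23625 >1
  x=-2.966: |R|=1.05274 >1
  x=-2.960: |R|=1.04986 >1
So |R|<1 on (-2.8571, 0).

(-2.8571,0); λ=-1 ⇒ h* = (20/7)/1 = 2.8571.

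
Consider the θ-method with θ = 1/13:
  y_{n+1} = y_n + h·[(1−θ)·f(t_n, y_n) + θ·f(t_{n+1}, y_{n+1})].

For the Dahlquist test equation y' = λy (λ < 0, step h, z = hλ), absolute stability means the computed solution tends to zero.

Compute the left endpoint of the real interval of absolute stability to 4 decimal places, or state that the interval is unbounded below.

Test eqn y'=λy, z=hλ:
  y_{n+1} = y_n + z·[12/13·y_n + 1/13·y_{n+1}] ⇒ (1 − 1/13z)y_{n+1} = (1 + 12/13z)y_n
  ⇒ R(z) = (1 + 12/13z)/(1 − 1/13z).

Solve |R(x)|<1 on ℝ⁻.
x=-0.97: |R|=0.0974
R=−1: 1+12/13x = −1+1/13x ⇒ -11/13x=2 ⇒ x=2/(-11/13)=-2.3636
Confirm numerically:
  x=-2.220: |R|=0.89619 <1
  x=-2.218: |R|=0.89473 <1
  x=-2.167: |R|=0.85739 <1
  x=-2.865: |R|=1.34762 >1
  x=-2.718: |R|=1.24800 >1
  x=-2.617: |R|=1.17846 >1
Interval (-2.3636, 0).

left endpoint -2.3636.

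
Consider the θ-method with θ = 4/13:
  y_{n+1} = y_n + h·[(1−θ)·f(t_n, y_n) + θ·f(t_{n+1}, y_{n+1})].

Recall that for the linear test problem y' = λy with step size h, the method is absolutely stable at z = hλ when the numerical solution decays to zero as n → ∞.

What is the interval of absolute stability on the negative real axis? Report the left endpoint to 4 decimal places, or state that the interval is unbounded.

(-5.2000, 0).

Set f=λy, z=hλ:
  y_{n+1} = y_n + z·[9/13·y_n + 4/13·y_{n+1}] ⇒ (1 − 4/13z)y_{n+1} = (1 + 9/13z)y_n
  ⇒ R(z) = (1 + 9/13z)/(1 − 4/13z).

Boundary: |R(x)|=1, x<0.
x=-1.67: |R|=0.1032
R=−1: 1+9/13x = −1+4/13x ⇒ -5/13x=2 ⇒ x=2/(-5/13)=-5.2000
Confirm numerically:
  x=-4.922: |R|=0.95748 <1
  x=-3.349: |R|=0.64938 <1
  x=-2.342: |R|=0.36114 <1
  x=-2.256: |R|=0.33164 <1
  x=-5.793: |R|=1.08197 >1
  x=-5.640: |R|=1.06187 >1
  x=-5.544: |R|=1.04890 >1
Stable set (-5.2000, 0).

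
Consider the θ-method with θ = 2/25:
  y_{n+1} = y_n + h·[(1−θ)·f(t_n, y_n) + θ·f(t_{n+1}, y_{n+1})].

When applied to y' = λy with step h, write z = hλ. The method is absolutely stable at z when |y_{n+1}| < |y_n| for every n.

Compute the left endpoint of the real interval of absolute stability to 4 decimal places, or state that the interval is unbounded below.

left endpoint -2.3810.

Test eqn y'=λy, z=hλ:
  y_{n+1} = y_n + z·[23/25·y_n + 2/25·y_{n+1}] ⇒ (1 − 2/25z)y_{n+1} = (1 + 23/25z)y_n
  R(z) = (1 + 23/25z)/(1 − 2/25z).

Solve |R(x)|<1 on ℝ⁻.
x=-0.36: |R|=0.6501
R=−1: 1+23/25x = −1+2/25x ⇒ -21/25x=2 ⇒ x=2/(-21/25)=-2.3810
Confirm numerically:
  x=-1.409: |R|=0.26627 <1
  x=-1.281: |R|=0.16193 <1
  x=-0.999: |R|=0.07493 <1
  x=-2.882: |R|=1.34202 >1
  x=-2.780: |R|=1.27421 >1
  x=-2.463: |R|=1.05758 >1
Interval (-2.3810, 0).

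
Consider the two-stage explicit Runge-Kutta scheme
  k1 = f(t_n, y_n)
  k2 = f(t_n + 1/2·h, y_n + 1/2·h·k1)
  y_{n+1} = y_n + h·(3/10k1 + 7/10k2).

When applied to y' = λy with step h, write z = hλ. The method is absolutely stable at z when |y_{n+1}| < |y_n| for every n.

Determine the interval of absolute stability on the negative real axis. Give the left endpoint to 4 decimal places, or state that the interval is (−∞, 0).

With y'=λy (z=hλ):
  k1=λy_n ⇒ h·k1=z·y_n;  k2=λ(1+1/2z)y_n ⇒ h·k2=z(1+1/2z)y_n
  y_{n+1}/y_n = 1 + 3/10z + 7/10z(1+1/2z) = 1 + z + 7/20z²
  R(z) = 1 + z + 7/20z².

Solve |R(x)|<1 on ℝ⁻.
x=-1.14: |R|=0.3149
R=1: x+7/20x²=0 ⇒ x=−20/7=-2.8571; min R=1−1/(4·7/20)=0.2857>−1
Confirm numerically:
  x=-2.692: |R|=0.84440 <1
  x=-2.519: |R|=0.70188 <1
  x=-2.019: |R|=0.40773 <1
  x=-1.632: |R|=0.30020 <1
  x=-3.375: |R|=1.61172 >1
  x=-3.039: |R|=1.19343 >1
  x=-2.945: |R|=1.09056 >1
Interval (-2.8571, 0).

(-2.8571, 0).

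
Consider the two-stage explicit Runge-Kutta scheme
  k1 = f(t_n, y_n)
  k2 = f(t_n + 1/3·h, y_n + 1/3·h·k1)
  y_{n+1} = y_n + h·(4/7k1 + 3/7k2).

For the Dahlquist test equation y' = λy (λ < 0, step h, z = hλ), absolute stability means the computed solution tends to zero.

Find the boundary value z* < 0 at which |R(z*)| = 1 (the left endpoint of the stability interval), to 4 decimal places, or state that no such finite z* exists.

On y'=λy, z=hλ:
  k1=λy_n ⇒ h·k1=z·y_n;  k2=λ(1+1/3z)y_n ⇒ h·k2=z(1+1/3z)y_n
  y_{n+1}/y_n = 1 + 4/7z + 3/7z(1+1/3z) = 1 + z + 1/7z²
  so R(z) = 1 + z + 1/7z².

Need |R(x)|<1, x<0.
x=-0.79: |R|=0.2992
R=1: x+1/7x²=0 ⇒ x=−7=-7.0000; min R=1−1/(4·1/7)=-0.7500>−1
Confirm numerically:
  x=-6.617: |R|=0.63796 <1
  x=-4.504: |R|=0.60600 <1
  x=-4.427: |R|=0.62724 <1
  x=-7.560: |R|=1.60480 >1
  x=-7.359: |R|=1.37741 >1
  x=-7.244: |R|=1.25251 >1
Stable set (-7.0000, 0).

left endpoint -7.0000.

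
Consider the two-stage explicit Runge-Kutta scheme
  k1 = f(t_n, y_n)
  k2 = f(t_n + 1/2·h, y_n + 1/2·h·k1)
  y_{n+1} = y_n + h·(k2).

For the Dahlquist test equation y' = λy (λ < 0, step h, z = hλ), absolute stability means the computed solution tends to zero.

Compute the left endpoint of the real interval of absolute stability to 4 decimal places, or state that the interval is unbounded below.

Set f=λy, z=hλ:
  k1=λy_n ⇒ h·k1=z·y_n;  k2=λ(1+1/2z)y_n ⇒ h·k2=z(1+1/2z)y_n
  y_{n+1}/y_n = 1 + z(1+1/2z) = 1 + z + 1/2z²
  ⇒ R(z) = 1 + z + 1/2z².

Solve |R(x)|<1 on ℝ⁻.
x=-1.45: |R|=0.6013
R=1: x+1/2x²=0 ⇒ x=−2=-2.0000; min R=1−1/(4·1/2)=0.5000>−1
Confirm numerically:
  x=-1.840: |R|=0.85280 <1
  x=-1.247: |R|=0.53050 <1
  x=-1.037: |R|=0.50068 <1
  x=-2.534: |R|=1.67658 >1
  x=-2.128: |R|=1.13619 >1
So |R|<1 on (-2.0000, 0).

left endpoint -2.0000.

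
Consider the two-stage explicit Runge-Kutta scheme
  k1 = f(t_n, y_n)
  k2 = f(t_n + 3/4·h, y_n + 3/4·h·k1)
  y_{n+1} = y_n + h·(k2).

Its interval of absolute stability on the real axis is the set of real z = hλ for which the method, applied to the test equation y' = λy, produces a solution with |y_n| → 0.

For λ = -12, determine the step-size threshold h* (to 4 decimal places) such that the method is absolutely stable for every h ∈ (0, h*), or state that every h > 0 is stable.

With y'=λy (z=hλ):
  k1=λy_n ⇒ h·k1=z·y_n;  k2=λ(1+3/4z)y_n ⇒ h·k2=z(1+3/4z)y_n
  y_{n+1}/y_n = 1 + z(1+3/4z) = 1 + z + 3/4z²
  so R(z) = 1 + z + 3/4z².

Find x<0 with |R(x)|<1.
x=-0.96: |R|=0.7312
R=1: x+3/4x²=0 ⇒ x=−4/3=-1.3333; min R=1−1/(4·3/4)=0.6667>−1
Confirm numerically:
  x=-1.269: |R|=0.93877 <1
  x=-1.183: |R|=0.86662 <1
  x=-0.937: |R|=0.72148 <1
  x=-0.802: |R|=0.68040 <1
  x=-1.691: |R|=1.45361 >1
  x=-1.644: |R|=1.38305 >1
  x=-1.428: |R|=1.10139 >1
Interval (-1.3333, 0).

(-1.3333,0); λ=-12 ⇒ h* = (4/3)/12 = 0.1111.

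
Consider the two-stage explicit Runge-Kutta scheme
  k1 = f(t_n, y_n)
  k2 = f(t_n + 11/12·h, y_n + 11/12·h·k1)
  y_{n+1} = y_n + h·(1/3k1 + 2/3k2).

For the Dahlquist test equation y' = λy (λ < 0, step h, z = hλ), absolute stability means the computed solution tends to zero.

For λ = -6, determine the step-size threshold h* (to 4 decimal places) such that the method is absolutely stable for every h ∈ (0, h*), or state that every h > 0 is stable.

With y'=λy (z=hλ):
  k1=λy_n ⇒ h·k1=z·y_n;  k2=λ(1+11/12z)y_n ⇒ h·k2=z(1+11/12z)y_n
  y_{n+1}/y_n = 1 + 1/3z + 2/3z(1+11/12z) = 1 + z + 11/18z²
  Hence R(z) = 1 + z + 11/18z².

Boundary: |R(x)|=1, x<0.
x=-1.32: |R|=0.7448
R=1: x+11/18x²=0 ⇒ x=−18/11=-1.6364; min R=1−1/(4·11/18)=0.5909>−1
Confirm numerically:
  x=-1.376: |R|=0.78106 <1
  x=-0.777: |R|=0.59195 <1
  x=-0.743: |R|=0.59436 <1
  x=-0.724: |R|=0.59633 <1
  x=-2.003: |R|=1.44878 >1
  x=-1.714: |R|=1.08132 >1
Interval (-1.6364, 0).

(-1.6364,0); λ=-6 ⇒ h* = (18/11)/6 = 0.2727.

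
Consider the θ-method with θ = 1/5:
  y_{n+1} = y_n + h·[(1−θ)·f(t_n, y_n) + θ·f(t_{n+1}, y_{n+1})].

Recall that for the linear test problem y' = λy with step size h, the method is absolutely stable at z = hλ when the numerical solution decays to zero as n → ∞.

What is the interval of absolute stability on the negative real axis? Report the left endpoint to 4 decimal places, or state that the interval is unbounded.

Test eqn y'=λy, z=hλ:
  y_{n+1} = y_n + z·[4/5·y_n + 1/5·y_{n+1}] ⇒ (1 − 1/5z)y_{n+1} = (1 + 4/5z)y_n
  so R(z) = (1 + 4/5z)/(1 − 1/5z).

Boundary: |R(x)|=1, x<0.
x=-1.41: |R|=0.0998
R=−1: 1+4/5x = −1+1/5x ⇒ -3/5x=2 ⇒ x=2/(-3/5)=-3.3333
Confirm numerically:
  x=-3.219: |R|=0.95827 <1
  x=-2.010: |R|=0.43367 <1
  x=-1.786: |R|=0.31594 <1
  x=-3.914: |R|=1.19542 >1
  x=-3.823: |R|=1.16650 >1
Stable set (-3.3333, 0).

(-3.3333, 0).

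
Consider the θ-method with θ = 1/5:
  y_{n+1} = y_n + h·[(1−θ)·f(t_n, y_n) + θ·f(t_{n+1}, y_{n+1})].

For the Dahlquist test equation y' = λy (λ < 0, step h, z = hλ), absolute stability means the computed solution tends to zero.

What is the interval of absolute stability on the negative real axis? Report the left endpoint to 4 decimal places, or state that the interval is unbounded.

On y'=λy, z=hλ:
  y_{n+1} = y_n + z·[4/5·y_n + 1/5·y_{n+1}] ⇒ (1 − 1/5z)y_{n+1} = (1 + 4/5z)y_n
  Hence R(z) = (1 + 4/5z)/(1 − 1/5z).

Find x<0 with |R(x)|<1.
x=-1.35: |R|=0.0630
R=−1: 1+4/5x = −1+1/5x ⇒ -3/5x=2 ⇒ x=2/(-3/5)=-3.3333
Confirm numerically:
  x=-2.799: |R|=0.79446 <1
  x=-2.560: |R|=0.69312 <1
  x=-1.993: |R|=0.42500 <1
  x=-3.682: |R|=1.12048 >1
  x=-3.607: |R|=1.09539 >1
Stable set (-3.3333, 0).

z∈(-3.3333,0).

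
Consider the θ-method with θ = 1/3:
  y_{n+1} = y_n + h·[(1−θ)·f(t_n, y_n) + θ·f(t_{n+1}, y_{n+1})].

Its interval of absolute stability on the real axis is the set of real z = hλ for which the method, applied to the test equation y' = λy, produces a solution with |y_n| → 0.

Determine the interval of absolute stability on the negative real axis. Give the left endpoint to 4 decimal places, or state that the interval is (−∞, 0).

With y'=λy (z=hλ):
  y_{n+1} = y_n + z·[2/3·y_n + 1/3·y_{n+1}] ⇒ (1 − 1/3z)y_{n+1} = (1 + 2/3z)y_n
  Hence R(z) = (1 + 2/3z)/(1 − 1/3z).

Find x<0 with |R(x)|<1.
x=-1.8: |R|=0.1250
R=−1: 1+2/3x = −1+1/3x ⇒ -1/3x=2 ⇒ x=2/(-1/3)=-6.0000
Confirm numerically:
  x=-4.062: |R|=0.72557 <1
  x=-3.655: |R|=0.64763 <1
  x=-3.240: |R|=0.55769 <1
  x=-3.050: |R|=0.51240 <1
  x=-6.112: |R|=1.01229 >1
  x=-6.081: |R|=1.00892 >1
Stable set (-6.0000, 0).

z∈(-6.0000,0).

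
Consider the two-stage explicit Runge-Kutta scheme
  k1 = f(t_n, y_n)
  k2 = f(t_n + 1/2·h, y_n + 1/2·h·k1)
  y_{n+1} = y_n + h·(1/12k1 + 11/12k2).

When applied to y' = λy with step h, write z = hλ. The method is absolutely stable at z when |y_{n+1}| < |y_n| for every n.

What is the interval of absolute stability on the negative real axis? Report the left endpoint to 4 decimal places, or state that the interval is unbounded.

(-2.1818, 0).

Set f=λy, z=hλ:
  k1=λy_n ⇒ h·k1=z·y_n;  k2=λ(1+1/2z)y_n ⇒ h·k2=z(1+1/2z)y_n
  y_{n+1}/y_n = 1 + 1/12z + 11/12z(1+1/2z) = 1 + z + 11/24z²
  so R(z) = 1 + z + 11/24z².

Find x<0 with |R(x)|<1.
x=-0.61: |R|=0.5605
R=1: x+11/24x²=0 ⇒ x=−24/11=-2.1818; min R=1−1/(4·11/24)=0.4545>−1
Confirm numerically:
  x=-1.667: |R|=0.60666 <1
  x=-1.523: |R|=0.54012 <1
  x=-1.184: |R|=0.45852 <1
  x=-2.779: |R|=1.76064 >1
  x=-2.632: |R|=1.54307 >1
  x=-2.321: |R|=1.14806 >1
Interval (-2.1818, 0).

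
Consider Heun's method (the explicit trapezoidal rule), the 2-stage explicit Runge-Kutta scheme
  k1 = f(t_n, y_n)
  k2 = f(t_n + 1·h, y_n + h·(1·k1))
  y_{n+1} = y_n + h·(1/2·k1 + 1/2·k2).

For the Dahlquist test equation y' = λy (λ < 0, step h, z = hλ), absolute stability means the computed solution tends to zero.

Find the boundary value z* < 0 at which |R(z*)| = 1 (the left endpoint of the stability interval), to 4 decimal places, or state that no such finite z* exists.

Set f=λy, z=hλ:
  order 2, 2-stage ⇒ R(z)=1+z+z^2/2
  (e.g. R(-0.81)=0.51805, |R|=0.51805)

Solve |R(x)|<1 on ℝ⁻.
x=-0.81: |R|=0.5181
|R(-1.92)|=0.9232 |R(-1.25)|=0.5312 |R(-1.13)|=0.5085
Bisect:
  x_lo=-2.4926 |R|=1.6140  x_hi=-0.1632 |R|=0.8501
  mid=-1.32793 |R|=0.55377 →hi
  mid=-1.91027 |R|=0.91430 →hi
  mid=-2.20145 |R|=1.22174 →lo
  mid=-2.05586 |R|=1.05742 →lo
  mid=-1.98307 |R|=0.98321 →hi
  mid=-2.01946 |R|=1.01965 →lo
  mid=-2.00127 |R|=1.00127 →lo
  mid=-1.99217 |R|=0.99220 →hi
  ...
  [-2.00013,-1.99999] ⇒ x*=-2.0000
So |R|<1 on (-2.0000, 0).

z* = -2.0000.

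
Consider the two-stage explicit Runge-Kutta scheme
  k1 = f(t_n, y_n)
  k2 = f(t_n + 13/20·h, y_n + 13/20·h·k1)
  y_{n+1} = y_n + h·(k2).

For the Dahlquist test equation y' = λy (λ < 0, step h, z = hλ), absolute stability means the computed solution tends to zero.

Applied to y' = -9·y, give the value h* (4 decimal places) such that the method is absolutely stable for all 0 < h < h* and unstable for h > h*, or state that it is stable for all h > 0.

On y'=λy, z=hλ:
  k1=λy_n ⇒ h·k1=z·y_n;  k2=λ(1+13/20z)y_n ⇒ h·k2=z(1+13/20z)y_n
  y_{n+1}/y_n = 1 + z(1+13/20z) = 1 + z + 13/20z²
  so R(z) = 1 + z + 13/20z².

Find x<0 with |R(x)|<1.
x=-1.37: |R|=0.8500
R=1: x+13/20x²=0 ⇒ x=−20/13=-1.5385; min R=1−1/(4·13/20)=0.6154>−1
Confirm numerically:
  x=-1.403: |R|=0.87647 <1
  x=-1.374: |R|=0.85312 <1
  x=-1.307: |R|=0.80336 <1
  x=-1.179: |R|=0.72453 <1
  x=-1.848: |R|=1.37182 >1
  x=-1.692: |R|=1.16886 >1
  x=-1.586: |R|=1.04901 >1
So |R|<1 on (-1.5385, 0).

(-1.5385,0); λ=-9 ⇒ h* = (20/13)/9 = 0.1709.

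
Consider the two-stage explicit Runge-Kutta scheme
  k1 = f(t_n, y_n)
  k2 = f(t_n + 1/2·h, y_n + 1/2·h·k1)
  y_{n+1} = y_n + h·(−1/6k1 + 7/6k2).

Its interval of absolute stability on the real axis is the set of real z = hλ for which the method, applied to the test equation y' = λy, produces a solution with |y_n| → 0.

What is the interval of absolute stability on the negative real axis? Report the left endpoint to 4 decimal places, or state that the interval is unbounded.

On y'=λy, z=hλ:
  k1=λy_n ⇒ h·k1=z·y_n;  k2=λ(1+1/2z)y_n ⇒ h·k2=z(1+1/2z)y_n
  y_{n+1}/y_n = 1 − 1/6z + 7/6z(1+1/2z) = 1 + z + 7/12z²
  ⇒ R(z) = 1 + z + 7/12z².

Boundary: |R(x)|=1, x<0.
x=-1.68: |R|=0.9664
R=1: x+7/12x²=0 ⇒ x=−12/7=-1.7143; min R=1−1/(4·7/12)=0.5714>−1
Confirm numerically:
  x=-1.544: |R|=0.84663 <1
  x=-1.513: |R|=0.82235 <1
  x=-1.336: |R|=0.70519 <1
  x=-2.182: |R|=1.59532 >1
  x=-1.969: |R|=1.29256 >1
Stable set (-1.7143, 0).

z∈(-1.7143,0).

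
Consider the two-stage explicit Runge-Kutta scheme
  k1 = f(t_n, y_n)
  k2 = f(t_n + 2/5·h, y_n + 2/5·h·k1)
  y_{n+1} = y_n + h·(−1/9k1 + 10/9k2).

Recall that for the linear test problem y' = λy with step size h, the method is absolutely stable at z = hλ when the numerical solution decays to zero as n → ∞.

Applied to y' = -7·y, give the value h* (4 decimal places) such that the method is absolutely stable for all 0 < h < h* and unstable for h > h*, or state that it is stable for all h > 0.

On y'=λy, z=hλ:
  k1=λy_n ⇒ h·k1=z·y_n;  k2=λ(1+2/5z)y_n ⇒ h·k2=z(1+2/5z)y_n
  y_{n+1}/y_n = 1 − 1/9z + 10/9z(1+2/5z) = 1 + z + 4/9z²
  ⇒ R(z) = 1 + z + 4/9z².

Need |R(x)|<1, x<0.
x=-1.55: |R|=0.5178
R=1: x+4/9x²=0 ⇒ x=−9/4=-2.2500; min R=1−1/(4·4/9)=0.4375>−1
Confirm numerically:
  x=-1.805: |R|=0.64301 <1
  x=-1.773: |R|=0.62412 <1
  x=-0.978: |R|=0.44710 <1
  x=-2.800: |R|=1.68444 >1
  x=-2.539: |R|=1.32612 >1
  x=-2.339: |R|=1.09252 >1
So |R|<1 on (-2.2500, 0).

(-2.2500,0); λ=-7 ⇒ h* = (9/4)/7 = 0.3214.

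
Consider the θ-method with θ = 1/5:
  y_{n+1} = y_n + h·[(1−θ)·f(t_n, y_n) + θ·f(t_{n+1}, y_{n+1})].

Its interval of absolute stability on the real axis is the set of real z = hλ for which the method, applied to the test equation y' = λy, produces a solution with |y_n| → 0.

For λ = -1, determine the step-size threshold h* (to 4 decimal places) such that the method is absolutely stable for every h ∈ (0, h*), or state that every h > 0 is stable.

(-3.3333,0); λ=-1 ⇒ h* = (10/3)/1 = 3.3333.

Test eqn y'=λy, z=hλ:
  y_{n+1} = y_n + z·[4/5·y_n + 1/5·y_{n+1}] ⇒ (1 − 1/5z)y_{n+1} = (1 + 4/5z)y_n
  Hence R(z) = (1 + 4/5z)/(1 − 1/5z).

Find x<0 with |R(x)|<1.
x=-1.09: |R|=0.1051
R=−1: 1+4/5x = −1+1/5x ⇒ -3/5x=2 ⇒ x=2/(-3/5)=-3.3333
Confirm numerically:
  x=-3.083: |R|=0.90709 <1
  x=-2.879: |R|=0.82701 <1
  x=-2.331: |R|=0.58982 <1
  x=-2.224: |R|=0.53931 <1
  x=-3.856: |R|=1.17706 >1
  x=-3.671: |R|=1.11683 >1
So |R|<1 on (-3.3333, 0).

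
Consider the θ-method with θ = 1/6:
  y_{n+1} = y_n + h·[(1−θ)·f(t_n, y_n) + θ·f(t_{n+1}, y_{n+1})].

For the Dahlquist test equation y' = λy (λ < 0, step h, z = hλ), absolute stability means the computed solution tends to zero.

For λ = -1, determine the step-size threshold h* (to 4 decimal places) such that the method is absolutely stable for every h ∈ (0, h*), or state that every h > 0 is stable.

Set f=λy, z=hλ:
  y_{n+1} = y_n + z·[5/6·y_n + 1/6·y_{n+1}] ⇒ (1 − 1/6z)y_{n+1} = (1 + 5/6z)y_n
  R(z) = (1 + 5/6z)/(1 − 1/6z).

Need |R(x)|<1, x<0.
x=-1.54: |R|=0.2255
R=−1: 1+5/6x = −1+1/6x ⇒ -2/3x=2 ⇒ x=2/(-2/3)=-3.0000
Confirm numerically:
  x=-2.737: |R|=0.87959 <1
  x=-2.669: |R|=0.84727 <1
  x=-2.378: |R|=0.70303 <1
  x=-2.144: |R|=0.57957 <1
  x=-3.202: |R|=1.08781 >1
  x=-3.100: |R|=1.04396 >1
Interval (-3.0000, 0).

(-3.0000,0); λ=-1 ⇒ h* = (3)/1 = 3.0000.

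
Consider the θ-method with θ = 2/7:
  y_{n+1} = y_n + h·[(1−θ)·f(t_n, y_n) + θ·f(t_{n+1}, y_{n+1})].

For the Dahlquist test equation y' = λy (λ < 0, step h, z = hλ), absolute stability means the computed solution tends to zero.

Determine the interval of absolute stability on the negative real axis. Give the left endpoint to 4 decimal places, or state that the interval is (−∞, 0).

On y'=λy, z=hλ:
  y_{n+1} = y_n + z·[5/7·y_n + 2/7·y_{n+1}] ⇒ (1 − 2/7z)y_{n+1} = (1 + 5/7z)y_n
  Hence R(z) = (1 + 5/7z)/(1 − 2/7z).

Find x<0 with |R(x)|<1.
x=-1.28: |R|=0.0628
R=−1: 1+5/7x = −1+2/7x ⇒ -3/7x=2 ⇒ x=2/(-3/7)=-4.6667
Confirm numerically:
  x=-4.522: |R|=0.97295 <1
  x=-4.446: |R|=0.95834 <1
  x=-2.706: |R|=0.52610 <1
  x=-4.846: |R|=1.03223 >1
  x=-4.841: |R|=1.03135 >1
So |R|<1 on (-4.6667, 0).

z∈(-4.6667,0).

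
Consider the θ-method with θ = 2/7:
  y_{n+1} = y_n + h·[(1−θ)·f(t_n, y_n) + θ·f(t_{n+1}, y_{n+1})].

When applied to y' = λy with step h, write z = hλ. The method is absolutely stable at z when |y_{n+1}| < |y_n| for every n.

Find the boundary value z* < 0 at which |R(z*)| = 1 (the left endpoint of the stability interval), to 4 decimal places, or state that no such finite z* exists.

Test eqn y'=λy, z=hλ:
  y_{n+1} = y_n + z·[5/7·y_n + 2/7·y_{n+1}] ⇒ (1 − 2/7z)y_{n+1} = (1 + 5/7z)y_n
  R(z) = (1 + 5/7z)/(1 − 2/7z).

Boundary: |R(x)|=1, x<0.
x=-0.52: |R|=0.5473
R=−1: 1+5/7x = −1+2/7x ⇒ -3/7x=2 ⇒ x=2/(-3/7)=-4.6667
Confirm numerically:
  x=-3.736: |R|=0.80708 <1
  x=-3.419: |R|=0.72951 <1
  x=-2.357: |R|=0.40849 <1
  x=-2.244: |R|=0.36734 <1
  x=-4.983: |R|=1.05594 >1
  x=-4.875: |R|=1.03731 >1
Interval (-4.6667, 0).

left endpoint -4.6667.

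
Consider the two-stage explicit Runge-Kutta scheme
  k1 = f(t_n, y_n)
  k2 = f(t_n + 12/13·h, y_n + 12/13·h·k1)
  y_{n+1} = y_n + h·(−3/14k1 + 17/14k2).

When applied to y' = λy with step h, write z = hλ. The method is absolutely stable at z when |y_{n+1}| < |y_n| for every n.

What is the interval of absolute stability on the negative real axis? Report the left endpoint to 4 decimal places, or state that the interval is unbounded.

Set f=λy, z=hλ:
  k1=λy_n ⇒ h·k1=z·y_n;  k2=λ(1+12/13z)y_n ⇒ h·k2=z(1+12/13z)y_n
  y_{n+1}/y_n = 1 − 3/14z + 17/14z(1+12/13z) = 1 + z + 102/91z²
  so R(z) = 1 + z + 102/91z².

Boundary: |R(x)|=1, x<0.
x=-1.07: |R|=1.2133
R=1: x+102/91x²=0 ⇒ x=−91/102=-0.8922; min R=1−1/(4·102/91)=0.7770>−1
Confirm numerically:
  x=-0.798: |R|=0.91578 <1
  x=-0.759: |R|=0.88672 <1
  x=-0.610: |R|=0.80708 <1
  x=-0.603: |R|=0.80456 <1
  x=-1.425: |R|=1.85109 >1
  x=-1.381: |R|=1.75670 >1
  x=-1.091: |R|=1.24316 >1
Stable set (-0.8922, 0).

z∈(-0.8922,0).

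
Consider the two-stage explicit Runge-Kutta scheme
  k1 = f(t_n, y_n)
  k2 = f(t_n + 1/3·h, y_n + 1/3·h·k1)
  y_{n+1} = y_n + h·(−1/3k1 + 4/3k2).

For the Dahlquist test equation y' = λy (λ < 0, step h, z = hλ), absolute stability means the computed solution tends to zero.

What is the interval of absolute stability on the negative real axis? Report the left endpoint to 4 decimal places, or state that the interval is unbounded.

On y'=λy, z=hλ:
  k1=λy_n ⇒ h·k1=z·y_n;  k2=λ(1+1/3z)y_n ⇒ h·k2=z(1+1/3z)y_n
  y_{n+1}/y_n = 1 − 1/3z + 4/3z(1+1/3z) = 1 + z + 4/9z²
  R(z) = 1 + z + 4/9z².

Solve |R(x)|<1 on ℝ⁻.
x=-1.48: |R|=0.4935
R=1: x+4/9x²=0 ⇒ x=−9/4=-2.2500; min R=1−1/(4·4/9)=0.4375>−1
Confirm numerically:
  x=-2.163: |R|=0.91636 <1
  x=-1.871: |R|=0.68484 <1
  x=-0.962: |R|=0.44931 <1
  x=-2.747: |R|=1.60678 >1
  x=-2.603: |R|=1.40838 >1
  x=-2.555: |R|=1.34634 >1
So |R|<1 on (-2.2500, 0).

z∈(-2.2500,0).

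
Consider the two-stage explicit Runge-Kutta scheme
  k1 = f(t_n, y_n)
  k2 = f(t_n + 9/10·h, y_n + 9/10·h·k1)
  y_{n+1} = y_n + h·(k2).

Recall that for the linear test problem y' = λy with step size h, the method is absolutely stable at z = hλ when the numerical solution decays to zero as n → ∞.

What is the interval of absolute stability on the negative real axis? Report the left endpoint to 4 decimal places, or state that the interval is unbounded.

z∈(-1.1111,0).

Test eqn y'=λy, z=hλ:
  k1=λy_n ⇒ h·k1=z·y_n;  k2=λ(1+9/10z)y_n ⇒ h·k2=z(1+9/10z)y_n
  y_{n+1}/y_n = 1 + z(1+9/10z) = 1 + z + 9/10z²
  Hence R(z) = 1 + z + 9/10z².

Boundary: |R(x)|=1, x<0.
x=-1.56: |R|=1.6302
R=1: x+9/10x²=0 ⇒ x=−10/9=-1.1111; min R=1−1/(4·9/10)=0.7222>−1
Confirm numerically:
  x=-0.951: |R|=0.86296 <1
  x=-0.834: |R|=0.79200 <1
  x=-0.600: |R|=0.72400 <1
  x=-1.582: |R|=1.67045 >1
  x=-1.311: |R|=1.23585 >1
  x=-1.266: |R|=1.17648 >1
Stable set (-1.1111, 0).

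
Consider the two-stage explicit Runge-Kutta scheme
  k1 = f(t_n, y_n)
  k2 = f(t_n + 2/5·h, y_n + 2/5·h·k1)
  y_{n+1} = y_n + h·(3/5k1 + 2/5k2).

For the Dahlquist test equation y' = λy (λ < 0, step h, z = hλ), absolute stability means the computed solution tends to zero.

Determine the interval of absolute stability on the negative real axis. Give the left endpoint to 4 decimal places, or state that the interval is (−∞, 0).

With y'=λy (z=hλ):
  k1=λy_n ⇒ h·k1=z·y_n;  k2=λ(1+2/5z)y_n ⇒ h·k2=z(1+2/5z)y_n
  y_{n+1}/y_n = 1 + 3/5z + 2/5z(1+2/5z) = 1 + z + 4/25z²
  so R(z) = 1 + z + 4/25z².

Solve |R(x)|<1 on ℝ⁻.
x=-0.53: |R|=0.5149
R=1: x+4/25x²=0 ⇒ x=−25/4=-6.2500; min R=1−1/(4·4/25)=-0.5625>−1
Confirm numerically:
  x=-6.073: |R|=0.82801 <1
  x=-4.285: |R|=0.34720 <1
  x=-2.659: |R|=0.52776 <1
  x=-6.715: |R|=1.49960 >1
  x=-6.561: |R|=1.32648 >1
  x=-6.444: |R|=1.20002 >1
Interval (-6.2500, 0).

z∈(-6.2500,0).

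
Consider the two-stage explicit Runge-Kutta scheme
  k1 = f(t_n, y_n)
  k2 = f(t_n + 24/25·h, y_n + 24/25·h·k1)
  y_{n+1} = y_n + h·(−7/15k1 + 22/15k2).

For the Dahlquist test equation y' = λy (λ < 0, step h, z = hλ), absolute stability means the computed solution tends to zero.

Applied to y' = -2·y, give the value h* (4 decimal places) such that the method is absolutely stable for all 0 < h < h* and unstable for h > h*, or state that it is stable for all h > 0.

(-0.7102,0); λ=-2 ⇒ h* = (125/176)/2 = 0.3551.

With y'=λy (z=hλ):
  k1=λy_n ⇒ h·k1=z·y_n;  k2=λ(1+24/25z)y_n ⇒ h·k2=z(1+24/25z)y_n
  y_{n+1}/y_n = 1 − 7/15z + 22/15z(1+24/25z) = 1 + z + 176/125z²
  R(z) = 1 + z + 176/125z².

Find x<0 with |R(x)|<1.
x=-1.32: |R|=2.1333
R=1: x+176/125x²=0 ⇒ x=−125/176=-0.7102; min R=1−1/(4·176/125)=0.8224>−1
Confirm numerically:
  x=-0.579: |R|=0.89302 <1
  x=-0.562: |R|=0.88271 <1
  x=-0.491: |R|=0.84844 <1
  x=-0.353: |R|=0.82245 <1
  x=-1.278: |R|=2.02166 >1
  x=-1.026: |R|=1.45617 >1
  x=-0.931: |R|=1.28940 >1
Stable set (-0.7102, 0).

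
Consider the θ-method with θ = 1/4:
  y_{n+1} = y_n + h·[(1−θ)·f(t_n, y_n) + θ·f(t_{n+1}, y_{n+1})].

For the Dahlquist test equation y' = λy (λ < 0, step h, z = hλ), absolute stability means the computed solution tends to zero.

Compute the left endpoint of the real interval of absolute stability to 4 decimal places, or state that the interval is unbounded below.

z* = -4.0000.

Set f=λy, z=hλ:
  y_{n+1} = y_n + z·[3/4·y_n + 1/4·y_{n+1}] ⇒ (1 − 1/4z)y_{n+1} = (1 + 3/4z)y_n
  R(z) = (1 + 3/4z)/(1 − 1/4z).

Find x<0 with |R(x)|<1.
x=-1.61: |R|=0.1480
R=−1: 1+3/4x = −1+1/4x ⇒ -1/2x=2 ⇒ x=2/(-1/2)=-4.0000
Confirm numerically:
  x=-3.670: |R|=0.91395 <1
  x=-2.663: |R|=0.59868 <1
  x=-2.282: |R|=0.45304 <1
  x=-4.333: |R|=1.07992 >1
  x=-4.321: |R|=1.07715 >1
Stable set (-4.0000, 0).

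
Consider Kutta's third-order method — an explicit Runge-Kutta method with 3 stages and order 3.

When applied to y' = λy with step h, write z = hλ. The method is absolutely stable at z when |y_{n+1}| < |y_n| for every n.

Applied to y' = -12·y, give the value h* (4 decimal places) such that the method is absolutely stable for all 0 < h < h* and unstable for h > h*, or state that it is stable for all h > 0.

On y'=λy, z=hλ:
  order 3, 3-stage ⇒ R(z)=1+z+z^2/2+z^3/6
  (e.g. R(-0.5)=0.60417, |R|=0.60417)

Find x<0 with |R(x)|<1.
x=-0.5: |R|=0.6042
|R(-2.26)|=0.6301 |R(-1.93)|=0.2657 |R(-0.51)|=0.5979
Bisect:
  x_lo=-3.2225 |R|=2.6076  x_hi=-0.2527 |R|=0.7765
  mid=-1.73760 |R|=0.10235 →hi
  mid=-2.48005 |R|=0.94705 →hi
  mid=-2.85128 |R|=1.64976 →lo
  mid=-2.66566 |R|=1.26971 →lo
  mid=-2.57286 |R|=1.10161 →lo
  mid=-2.52645 |R|=1.02268 →lo
  mid=-2.50325 |R|=0.98446 →hi
  mid=-2.51485 |R|=1.00347 →lo
  ...
  [-2.51286,-2.51268] ⇒ x*=-2.5127
Stable set (-2.5127, 0).

(-2.5127,0); λ=-12 ⇒ h* = 0.2094.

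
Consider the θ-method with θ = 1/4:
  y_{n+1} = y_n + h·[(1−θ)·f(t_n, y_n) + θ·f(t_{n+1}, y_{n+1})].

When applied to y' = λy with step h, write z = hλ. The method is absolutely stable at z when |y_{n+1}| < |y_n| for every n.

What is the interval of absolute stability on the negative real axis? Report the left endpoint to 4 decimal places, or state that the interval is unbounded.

On y'=λy, z=hλ:
  y_{n+1} = y_n + z·[3/4·y_n + 1/4·y_{n+1}] ⇒ (1 − 1/4z)y_{n+1} = (1 + 3/4z)y_n
  so R(z) = (1 + 3/4z)/(1 − 1/4z).

Solve |R(x)|<1 on ℝ⁻.
x=-0.63: |R|=0.4557
R=−1: 1+3/4x = −1+1/4x ⇒ -1/2x=2 ⇒ x=2/(-1/2)=-4.0000
Confirm numerically:
  x=-3.478: |R|=0.86039 <1
  x=-2.486: |R|=0.53315 <1
  x=-1.934: |R|=0.30367 <1
  x=-4.579: |R|=1.13498 >1
  x=-4.494: |R|=1.11632 >1
  x=-4.363: |R|=1.08681 >1
Stable set (-4.0000, 0).

z∈(-4.0000,0).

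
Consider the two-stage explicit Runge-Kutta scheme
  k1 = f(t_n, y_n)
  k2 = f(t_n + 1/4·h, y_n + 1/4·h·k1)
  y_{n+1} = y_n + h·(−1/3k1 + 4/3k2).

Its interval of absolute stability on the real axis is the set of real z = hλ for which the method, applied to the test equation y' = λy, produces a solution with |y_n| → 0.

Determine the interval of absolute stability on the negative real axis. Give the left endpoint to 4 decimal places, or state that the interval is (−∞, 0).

On y'=λy, z=hλ:
  k1=λy_n ⇒ h·k1=z·y_n;  k2=λ(1+1/4z)y_n ⇒ h·k2=z(1+1/4z)y_n
  y_{n+1}/y_n = 1 − 1/3z + 4/3z(1+1/4z) = 1 + z + 1/3z²
  Hence R(z) = 1 + z + 1/3z².

Find x<0 with |R(x)|<1.
x=-0.85: |R|=0.3908
R=1: x+1/3x²=0 ⇒ x=−3=-3.0000; min R=1−1/(4·1/3)=0.2500>−1
Confirm numerically:
  x=-2.214: |R|=0.41993 <1
  x=-1.662: |R|=0.25875 <1
  x=-1.301: |R|=0.26320 <1
  x=-3.486: |R|=1.56473 >1
  x=-3.208: |R|=1.22242 >1
Stable set (-3.0000, 0).

(-3.0000, 0).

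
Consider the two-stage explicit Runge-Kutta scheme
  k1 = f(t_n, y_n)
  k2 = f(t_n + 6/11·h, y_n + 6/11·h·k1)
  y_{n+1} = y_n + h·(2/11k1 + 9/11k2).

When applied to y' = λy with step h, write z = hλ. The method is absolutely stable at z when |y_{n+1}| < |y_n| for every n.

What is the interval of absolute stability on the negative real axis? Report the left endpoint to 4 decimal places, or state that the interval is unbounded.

With y'=λy (z=hλ):
  k1=λy_n ⇒ h·k1=z·y_n;  k2=λ(1+6/11z)y_n ⇒ h·k2=z(1+6/11z)y_n
  y_{n+1}/y_n = 1 + 2/11z + 9/11z(1+6/11z) = 1 + z + 54/121z²
  so R(z) = 1 + z + 54/121z².

Solve |R(x)|<1 on ℝ⁻.
x=-0.76: |R|=0.4978
R=1: x+54/121x²=0 ⇒ x=−121/54=-2.2407; min R=1−1/(4·54/121)=0.4398>−1
Confirm numerically:
  x=-1.502: |R|=0.50481 <1
  x=-1.387: |R|=0.47154 <1
  x=-1.177: |R|=0.44125 <1
  x=-2.809: |R|=1.71237 >1
  x=-2.332: |R|=1.09498 >1
  x=-2.298: |R|=1.05872 >1
Stable set (-2.2407, 0).

(-2.2407, 0).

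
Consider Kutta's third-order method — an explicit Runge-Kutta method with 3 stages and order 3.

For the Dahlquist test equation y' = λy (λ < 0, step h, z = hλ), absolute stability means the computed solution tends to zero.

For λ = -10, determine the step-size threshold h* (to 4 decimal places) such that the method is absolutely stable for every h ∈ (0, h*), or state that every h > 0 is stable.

Set f=λy, z=hλ:
  order 3, 3-stage ⇒ R(z)=1+z+z^2/2+z^3/6
  (e.g. R(-1.03)=0.31833, |R|=0.31833)

Solve |R(x)|<1 on ℝ⁻.
x=-1.03: |R|=0.3183
|R(-2.66)|=1.2590 |R(-2.52)|=1.0120 |R(-2.14)|=0.4836
Bisect:
  x_lo=-3.3907 |R|=3.1395  x_hi=-0.3033 |R|=0.7380
  mid=-1.84703 |R|=0.19147 →hi
  mid=-2.61889 |R|=1.18324 →lo
  mid=-2.23296 |R|=0.59553 →hi
  mid=-2.42592 |R|=0.86284 →hi
  mid=-2.52240 |R|=1.01595 →lo
  mid=-2.47416 |R|=0.93768 →hi
  mid=-2.49828 |R|=0.97638 →hi
  ...
  [-2.51279,-2.51261] ⇒ x*=-2.5127
Interval (-2.5127, 0).

(-2.5127,0); λ=-10 ⇒ h* = 0.2513.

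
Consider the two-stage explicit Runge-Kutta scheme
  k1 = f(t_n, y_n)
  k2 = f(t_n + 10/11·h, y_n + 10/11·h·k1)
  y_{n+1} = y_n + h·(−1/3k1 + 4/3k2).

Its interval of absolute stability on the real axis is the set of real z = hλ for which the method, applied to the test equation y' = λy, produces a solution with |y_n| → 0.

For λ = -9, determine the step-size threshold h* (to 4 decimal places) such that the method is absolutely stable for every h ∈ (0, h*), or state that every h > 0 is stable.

(-0.8250,0); λ=-9 ⇒ h* = (33/40)/9 = 0.0917.

With y'=λy (z=hλ):
  k1=λy_n ⇒ h·k1=z·y_n;  k2=λ(1+10/11z)y_n ⇒ h·k2=z(1+10/11z)y_n
  y_{n+1}/y_n = 1 − 1/3z + 4/3z(1+10/11z) = 1 + z + 40/33z²
  R(z) = 1 + z + 40/33z².

Solve |R(x)|<1 on ℝ⁻.
x=-1.66: |R|=2.6801
R=1: x+40/33x²=0 ⇒ x=−33/40=-0.8250; min R=1−1/(4·40/33)=0.7937>−1
Confirm numerically:
  x=-0.530: |R|=0.81048 <1
  x=-0.481: |R|=0.79944 <1
  x=-0.405: |R|=0.79382 <1
  x=-0.921: |R|=1.10717 >1
  x=-0.853: |R|=1.02895 >1
Interval (-0.8250, 0).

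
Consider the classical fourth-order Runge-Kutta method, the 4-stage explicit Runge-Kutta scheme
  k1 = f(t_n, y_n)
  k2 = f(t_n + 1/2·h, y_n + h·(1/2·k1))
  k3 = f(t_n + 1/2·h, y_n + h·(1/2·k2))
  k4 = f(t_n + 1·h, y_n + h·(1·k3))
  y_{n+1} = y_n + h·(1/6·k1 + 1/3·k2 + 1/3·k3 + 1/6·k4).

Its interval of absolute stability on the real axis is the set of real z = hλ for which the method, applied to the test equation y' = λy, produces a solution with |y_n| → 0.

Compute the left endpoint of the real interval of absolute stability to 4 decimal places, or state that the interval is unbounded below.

Test eqn y'=λy, z=hλ:
  order 4, 4-stage ⇒ R(z)=1+z+z^2/2+z^3/6+z^4/24
  (e.g. R(-0.62)=0.53864, |R|=0.53864)

Boundary: |R(x)|=1, x<0.
x=-0.62: |R|=0.5386
|R(-1.32)|=0.2944 |R(-1.1)|=0.3442 |R(-0.53)|=0.5889
Bisect:
  x_lo=-3.3832 |R|=2.3446  x_hi=-0.2487 |R|=0.7798
  mid=-1.81594 |R|=0.28793 →hi
  mid=-2.59957 |R|=0.75424 →hi
  mid=-2.99138 |R|=1.35786 →lo
  mid=-2.79548 |R|=1.01546 →lo
  mid=-2.69752 |R|=0.87553 →hi
  mid=-2.74650 |R|=0.94307 →hi
  mid=-2.77099 |R|=0.97864 →hi
  ...
  [-2.78534,-2.78514] ⇒ x*=-2.7853
Interval (-2.7853, 0).

left endpoint -2.7853.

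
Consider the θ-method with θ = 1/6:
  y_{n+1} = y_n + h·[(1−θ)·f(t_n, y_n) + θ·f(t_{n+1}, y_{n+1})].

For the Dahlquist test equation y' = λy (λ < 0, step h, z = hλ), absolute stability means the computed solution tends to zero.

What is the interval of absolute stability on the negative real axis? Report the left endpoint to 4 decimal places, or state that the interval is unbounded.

On y'=λy, z=hλ:
  y_{n+1} = y_n + z·[5/6·y_n + 1/6·y_{n+1}] ⇒ (1 − 1/6z)y_{n+1} = (1 + 5/6z)y_n
  Hence R(z) = (1 + 5/6z)/(1 − 1/6z).

Solve |R(x)|<1 on ℝ⁻.
x=-0.96: |R|=0.1724
R=−1: 1+5/6x = −1+1/6x ⇒ -2/3x=2 ⇒ x=2/(-2/3)=-3.0000
Confirm numerically:
  x=-2.444: |R|=0.73662 <1
  x=-1.638: |R|=0.28672 <1
  x=-1.406: |R|=0.13908 <1
  x=-3.352: |R|=1.15056 >1
  x=-3.279: |R|=1.12027 >1
So |R|<1 on (-3.0000, 0).

(-3.0000, 0).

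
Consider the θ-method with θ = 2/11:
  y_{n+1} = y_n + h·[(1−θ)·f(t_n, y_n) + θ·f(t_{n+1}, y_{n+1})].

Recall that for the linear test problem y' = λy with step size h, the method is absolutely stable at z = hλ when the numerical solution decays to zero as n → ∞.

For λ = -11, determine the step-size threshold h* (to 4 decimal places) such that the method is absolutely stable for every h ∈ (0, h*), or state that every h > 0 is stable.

Test eqn y'=λy, z=hλ:
  y_{n+1} = y_n + z·[9/11·y_n + 2/11·y_{n+1}] ⇒ (1 − 2/11z)y_{n+1} = (1 + 9/11z)y_n
  R(z) = (1 + 9/11z)/(1 − 2/11z).

Boundary: |R(x)|=1, x<0.
x=-1.62: |R|=0.2514
R=−1: 1+9/11x = −1+2/11x ⇒ -7/11x=2 ⇒ x=2/(-7/11)=-3.1429
Confirm numerically:
  x=-2.769: |R|=0.84176 <1
  x=-2.485: |R|=0.71165 <1
  x=-1.569: |R|=0.22075 <1
  x=-3.593: |R|=1.17327 >1
  x=-3.298: |R|=1.06172 >1
Interval (-3.1429, 0).

(-3.1429,0); λ=-11 ⇒ h* = (22/7)/11 = 0.2857.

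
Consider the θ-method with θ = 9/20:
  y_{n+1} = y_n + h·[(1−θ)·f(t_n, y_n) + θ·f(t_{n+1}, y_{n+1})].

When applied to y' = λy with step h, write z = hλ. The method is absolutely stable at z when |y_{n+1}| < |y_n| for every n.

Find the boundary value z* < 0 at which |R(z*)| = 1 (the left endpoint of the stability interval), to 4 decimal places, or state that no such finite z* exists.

On y'=λy, z=hλ:
  y_{n+1} = y_n + z·[11/20·y_n + 9/20·y_{n+1}] ⇒ (1 − 9/20z)y_{n+1} = (1 + 11/20z)y_n
  ⇒ R(z) = (1 + 11/20z)/(1 − 9/20z).

Boundary: |R(x)|=1, x<0.
x=-0.8: |R|=0.4118
R=−1: 1+11/20x = −1+9/20x ⇒ -1/10x=2 ⇒ x=2/(-1/10)=-20.0000
Confirm numerically:
  x=-19.186: |R|=0.99155 <1
  x=-14.425: |R|=0.92558 <1
  x=-12.810: |R|=0.89371 <1
  x=-12.361: |R|=0.88360 <1
  x=-20.357: |R|=1.00351 >1
  x=-20.221: |R|=1.00219 >1
  x=-20.041: |R|=1.00041 >1
Interval (-20.0000, 0).

left endpoint -20.0000.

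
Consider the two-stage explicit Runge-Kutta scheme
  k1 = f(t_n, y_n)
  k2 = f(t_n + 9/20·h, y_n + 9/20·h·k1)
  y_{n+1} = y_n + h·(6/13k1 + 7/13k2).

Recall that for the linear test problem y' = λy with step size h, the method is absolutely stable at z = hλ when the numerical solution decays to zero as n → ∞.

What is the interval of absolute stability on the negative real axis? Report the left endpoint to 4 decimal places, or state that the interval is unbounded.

(-4.1270, 0).

Test eqn y'=λy, z=hλ:
  k1=λy_n ⇒ h·k1=z·y_n;  k2=λ(1+9/20z)y_n ⇒ h·k2=z(1+9/20z)y_n
  y_{n+1}/y_n = 1 + 6/13z + 7/13z(1+9/20z) = 1 + z + 63/260z²
  Hence R(z) = 1 + z + 63/260z².

Solve |R(x)|<1 on ℝ⁻.
x=-0.31: |R|=0.7133
R=1: x+63/260x²=0 ⇒ x=−260/63=-4.1270; min R=1−1/(4·63/260)=-0.0317>−1
Confirm numerically:
  x=-2.994: |R|=0.17805 <1
  x=-2.373: |R|=0.00853 <1
  x=-2.293: |R|=0.01898 <1
  x=-4.638: |R|=1.57429 >1
  x=-4.377: |R|=1.26516 >1
  x=-4.367: |R|=1.25397 >1
Stable set (-4.1270, 0).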